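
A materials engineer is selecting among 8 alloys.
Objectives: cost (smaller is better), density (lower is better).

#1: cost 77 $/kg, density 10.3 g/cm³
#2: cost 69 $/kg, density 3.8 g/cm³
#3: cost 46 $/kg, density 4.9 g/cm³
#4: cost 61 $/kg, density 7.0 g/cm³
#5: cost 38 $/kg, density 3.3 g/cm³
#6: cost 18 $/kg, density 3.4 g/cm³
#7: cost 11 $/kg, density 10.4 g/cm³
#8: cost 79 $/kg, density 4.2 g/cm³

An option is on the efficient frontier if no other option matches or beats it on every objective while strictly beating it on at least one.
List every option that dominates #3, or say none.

#5: cost 38≤46, density 3.3≤4.9 — dominates #3.
#6: cost 18≤46, density 3.4≤4.9 — dominates #3.
Others (#1, #2, #4, #7, #8) are each worse than #3 on at least one objective.

#5, #6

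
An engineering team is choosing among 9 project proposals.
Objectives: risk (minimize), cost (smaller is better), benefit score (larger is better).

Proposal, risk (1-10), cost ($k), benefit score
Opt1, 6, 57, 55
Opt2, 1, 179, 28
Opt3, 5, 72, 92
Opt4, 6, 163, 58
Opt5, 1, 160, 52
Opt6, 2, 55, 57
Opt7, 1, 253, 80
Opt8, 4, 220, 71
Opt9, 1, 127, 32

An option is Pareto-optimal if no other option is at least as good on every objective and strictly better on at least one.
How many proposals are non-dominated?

6

Opt1: dominated by Opt6 (risk 2≤6, cost 55≤57, benefit score 57≥55).
Opt2: dominated by Opt5 (risk 1≤1, cost 160≤179, benefit score 52≥28).
Opt3: not dominated (best benefit score).
Opt4: dominated by Opt3 (risk 5≤6, cost 72≤163, benefit score 92≥58).
Opt5: not dominated.
Opt6: not dominated (best cost).
Opt7: not dominated.
Opt8: not dominated.
Opt9: not dominated.
Pareto-optimal: Opt3, Opt5, Opt6, Opt7, Opt8, Opt9 → 6.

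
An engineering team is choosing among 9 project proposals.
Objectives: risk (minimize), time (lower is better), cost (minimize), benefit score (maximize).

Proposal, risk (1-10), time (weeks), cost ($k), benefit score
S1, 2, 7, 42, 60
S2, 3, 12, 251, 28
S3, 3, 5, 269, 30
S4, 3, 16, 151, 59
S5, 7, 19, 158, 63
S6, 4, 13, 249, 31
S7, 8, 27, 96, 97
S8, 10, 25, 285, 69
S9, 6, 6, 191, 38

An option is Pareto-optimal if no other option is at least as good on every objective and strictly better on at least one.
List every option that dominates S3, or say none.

S1: worse on time (7 vs 5).
S2: worse on time (12 vs 5).
S4: worse on time (16 vs 5).
S5: worse on risk (7 vs 3).
S6: worse on risk (4 vs 3).
S7: worse on risk (8 vs 3).
S8: worse on risk (10 vs 3).
S9: worse on risk (6 vs 3).
No option dominates S3.

none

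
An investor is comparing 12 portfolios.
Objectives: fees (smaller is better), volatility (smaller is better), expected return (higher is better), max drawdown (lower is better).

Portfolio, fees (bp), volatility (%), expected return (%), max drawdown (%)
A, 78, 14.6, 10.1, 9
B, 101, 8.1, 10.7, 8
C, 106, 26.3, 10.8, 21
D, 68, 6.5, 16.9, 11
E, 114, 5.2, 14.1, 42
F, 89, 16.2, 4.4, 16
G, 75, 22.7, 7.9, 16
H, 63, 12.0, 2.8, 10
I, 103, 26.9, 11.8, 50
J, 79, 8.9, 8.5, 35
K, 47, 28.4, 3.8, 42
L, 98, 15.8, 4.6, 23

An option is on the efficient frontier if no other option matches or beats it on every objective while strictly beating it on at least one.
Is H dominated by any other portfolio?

A: worse on fees (78 vs 63).
B: worse on fees (101 vs 63).
C: worse on fees (106 vs 63).
D: worse on fees (68 vs 63).
E: worse on fees (114 vs 63).
F: worse on fees (89 vs 63).
G: worse on fees (75 vs 63).
I: worse on fees (103 vs 63).
J: worse on fees (79 vs 63).
K: worse on volatility (28.4 vs 12.0).
L: worse on fees (98 vs 63).
No option is at least as good as H on every objective and strictly better on one.

No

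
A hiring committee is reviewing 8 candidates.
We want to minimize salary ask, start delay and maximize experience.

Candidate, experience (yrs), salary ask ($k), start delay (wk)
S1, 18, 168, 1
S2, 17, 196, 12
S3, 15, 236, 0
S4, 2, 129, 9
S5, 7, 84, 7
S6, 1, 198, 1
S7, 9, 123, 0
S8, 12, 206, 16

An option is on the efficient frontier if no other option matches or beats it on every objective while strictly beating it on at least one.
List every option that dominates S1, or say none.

none

S2: worse on experience (17 vs 18).
S3: worse on experience (15 vs 18).
S4: worse on experience (2 vs 18).
S5: worse on experience (7 vs 18).
S6: worse on experience (1 vs 18).
S7: worse on experience (9 vs 18).
S8: worse on experience (12 vs 18).
No option dominates S1.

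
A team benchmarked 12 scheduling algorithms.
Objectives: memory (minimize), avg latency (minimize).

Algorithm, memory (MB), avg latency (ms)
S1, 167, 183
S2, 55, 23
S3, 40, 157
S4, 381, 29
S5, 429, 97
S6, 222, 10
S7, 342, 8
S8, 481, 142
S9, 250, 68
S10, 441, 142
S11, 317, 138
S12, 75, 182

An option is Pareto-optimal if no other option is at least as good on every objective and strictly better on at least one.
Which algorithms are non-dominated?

S1: dominated by S2 (memory 55≤167, avg latency 23≤183).
S2: not dominated.
S3: not dominated (best memory).
S4: dominated by S2 (memory 55≤381, avg latency 23≤29).
S5: dominated by S2 (memory 55≤429, avg latency 23≤97).
S6: not dominated.
S7: not dominated (best avg latency).
S8: dominated by S2 (memory 55≤481, avg latency 23≤142).
S9: dominated by S2 (memory 55≤250, avg latency 23≤68).
S10: dominated by S2 (memory 55≤441, avg latency 23≤142).
S11: dominated by S2 (memory 55≤317, avg latency 23≤138).
S12: dominated by S2 (memory 55≤75, avg latency 23≤182).

S2, S3, S6, S7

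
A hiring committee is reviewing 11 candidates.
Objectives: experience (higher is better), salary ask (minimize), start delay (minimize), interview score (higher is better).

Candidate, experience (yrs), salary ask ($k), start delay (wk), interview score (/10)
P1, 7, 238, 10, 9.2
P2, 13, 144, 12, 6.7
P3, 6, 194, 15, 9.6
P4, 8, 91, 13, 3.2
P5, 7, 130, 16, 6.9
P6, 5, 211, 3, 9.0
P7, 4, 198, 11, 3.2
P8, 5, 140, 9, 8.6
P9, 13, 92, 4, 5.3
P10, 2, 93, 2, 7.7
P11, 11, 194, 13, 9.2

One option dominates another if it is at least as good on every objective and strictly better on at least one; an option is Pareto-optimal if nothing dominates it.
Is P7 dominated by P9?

Yes

P9 vs P7: experience 13≥4, salary ask 92≤198, start delay 4≤11, interview score 5.3≥3.2 — P9 is at least as good on every objective with at least one strict improvement.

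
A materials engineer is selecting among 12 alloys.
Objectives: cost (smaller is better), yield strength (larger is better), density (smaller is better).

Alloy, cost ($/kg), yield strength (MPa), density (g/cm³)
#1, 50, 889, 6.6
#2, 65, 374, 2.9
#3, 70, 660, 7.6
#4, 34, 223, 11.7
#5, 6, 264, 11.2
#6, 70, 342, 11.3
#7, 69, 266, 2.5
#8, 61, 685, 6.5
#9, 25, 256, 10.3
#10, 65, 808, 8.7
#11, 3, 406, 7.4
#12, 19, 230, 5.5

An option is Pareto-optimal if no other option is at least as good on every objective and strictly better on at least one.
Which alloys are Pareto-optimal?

#1: not dominated (best yield strength).
#2: not dominated.
#3: dominated by #1 (cost 50≤70, yield strength 889≥660, density 6.6≤7.6).
#4: dominated by #5 (cost 6≤34, yield strength 264≥223, density 11.2≤11.7).
#5: dominated by #11 (cost 3≤6, yield strength 406≥264, density 7.4≤11.2).
#6: dominated by #1 (cost 50≤70, yield strength 889≥342, density 6.6≤11.3).
#7: not dominated (best density).
#8: not dominated.
#9: dominated by #11 (cost 3≤25, yield strength 406≥256, density 7.4≤10.3).
#10: dominated by #1 (cost 50≤65, yield strength 889≥808, density 6.6≤8.7).
#11: not dominated (best cost).
#12: not dominated.

#1, #2, #7, #8, #11, #12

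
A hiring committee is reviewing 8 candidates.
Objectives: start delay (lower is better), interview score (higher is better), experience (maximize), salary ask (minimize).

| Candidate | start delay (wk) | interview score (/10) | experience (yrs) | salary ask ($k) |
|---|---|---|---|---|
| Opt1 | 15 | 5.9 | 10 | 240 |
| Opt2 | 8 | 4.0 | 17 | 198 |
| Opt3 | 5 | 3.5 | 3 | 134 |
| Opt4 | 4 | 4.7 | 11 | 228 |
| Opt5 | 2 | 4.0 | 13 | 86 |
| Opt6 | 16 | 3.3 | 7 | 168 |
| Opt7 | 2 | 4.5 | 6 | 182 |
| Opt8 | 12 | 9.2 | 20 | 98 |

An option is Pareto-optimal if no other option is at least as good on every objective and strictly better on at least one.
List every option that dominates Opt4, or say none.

none

Opt1: worse on start delay (15 vs 4).
Opt2: worse on start delay (8 vs 4).
Opt3: worse on start delay (5 vs 4).
Opt5: worse on interview score (4.0 vs 4.7).
Opt6: worse on start delay (16 vs 4).
Opt7: worse on interview score (4.5 vs 4.7).
Opt8: worse on start delay (12 vs 4).
No option dominates Opt4.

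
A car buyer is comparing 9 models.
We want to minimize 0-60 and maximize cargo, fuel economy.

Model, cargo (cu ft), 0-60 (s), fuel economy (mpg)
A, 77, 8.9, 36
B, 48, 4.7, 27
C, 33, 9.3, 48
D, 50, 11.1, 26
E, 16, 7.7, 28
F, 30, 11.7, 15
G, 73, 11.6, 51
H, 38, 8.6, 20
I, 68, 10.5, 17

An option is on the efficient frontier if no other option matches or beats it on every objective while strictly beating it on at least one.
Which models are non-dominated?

A: not dominated (best cargo).
B: not dominated (best 0-60).
C: not dominated.
D: dominated by A (cargo 77≥50, 0-60 8.9≤11.1, fuel economy 36≥26).
E: not dominated.
F: dominated by A (cargo 77≥30, 0-60 8.9≤11.7, fuel economy 36≥15).
G: not dominated (best fuel economy).
H: dominated by B (cargo 48≥38, 0-60 4.7≤8.6, fuel economy 27≥20).
I: dominated by A (cargo 77≥68, 0-60 8.9≤10.5, fuel economy 36≥17).

A, B, C, E, G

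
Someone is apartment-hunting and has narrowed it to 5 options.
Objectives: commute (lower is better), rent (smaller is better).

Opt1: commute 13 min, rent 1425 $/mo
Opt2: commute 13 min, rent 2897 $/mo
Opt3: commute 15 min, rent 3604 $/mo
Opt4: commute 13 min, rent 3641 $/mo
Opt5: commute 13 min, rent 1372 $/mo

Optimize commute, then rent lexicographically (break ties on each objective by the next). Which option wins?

Opt5

First minimize commute: best is 13, kept {Opt1, Opt2, Opt4, Opt5}.
Then minimize rent: best is 1372, kept {Opt5}.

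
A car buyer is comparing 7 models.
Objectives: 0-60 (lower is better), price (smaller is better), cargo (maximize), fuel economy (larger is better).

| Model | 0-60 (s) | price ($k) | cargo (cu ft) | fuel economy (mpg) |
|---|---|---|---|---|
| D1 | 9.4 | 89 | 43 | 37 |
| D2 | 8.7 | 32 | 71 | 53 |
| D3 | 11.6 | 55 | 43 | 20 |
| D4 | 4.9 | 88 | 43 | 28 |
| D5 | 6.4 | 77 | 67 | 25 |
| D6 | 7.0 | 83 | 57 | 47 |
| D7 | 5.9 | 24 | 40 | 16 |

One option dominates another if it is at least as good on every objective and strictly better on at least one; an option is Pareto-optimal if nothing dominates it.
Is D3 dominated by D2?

Yes

D2 vs D3: 0-60 8.7≤11.6, price 32≤55, cargo 71≥43, fuel economy 53≥20 — D2 is at least as good on every objective with at least one strict improvement.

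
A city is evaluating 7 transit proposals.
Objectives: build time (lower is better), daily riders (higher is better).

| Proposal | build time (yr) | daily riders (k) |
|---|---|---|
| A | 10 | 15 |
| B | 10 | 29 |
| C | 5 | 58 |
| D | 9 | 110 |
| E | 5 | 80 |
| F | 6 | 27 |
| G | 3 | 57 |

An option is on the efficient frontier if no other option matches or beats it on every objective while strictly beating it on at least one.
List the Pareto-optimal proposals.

A: dominated by B (build time 10≤10, daily riders 29≥15).
B: dominated by C (build time 5≤10, daily riders 58≥29).
C: dominated by E (build time 5≤5, daily riders 80≥58).
D: not dominated (best daily riders).
E: not dominated.
F: dominated by C (build time 5≤6, daily riders 58≥27).
G: not dominated (best build time).

D, E, G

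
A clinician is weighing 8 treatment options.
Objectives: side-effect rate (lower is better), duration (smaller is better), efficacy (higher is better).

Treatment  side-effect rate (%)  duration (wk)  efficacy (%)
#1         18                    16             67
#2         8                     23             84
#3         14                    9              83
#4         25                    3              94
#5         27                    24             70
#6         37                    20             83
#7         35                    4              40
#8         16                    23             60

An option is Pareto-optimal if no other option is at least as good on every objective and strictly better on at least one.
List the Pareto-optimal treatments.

#2, #3, #4

#1: dominated by #3 (side-effect rate 14≤18, duration 9≤16, efficacy 83≥67).
#2: not dominated (best side-effect rate).
#3: not dominated.
#4: not dominated (best duration).
#5: dominated by #2 (side-effect rate 8≤27, duration 23≤24, efficacy 84≥70).
#6: dominated by #3 (side-effect rate 14≤37, duration 9≤20, efficacy 83≥83).
#7: dominated by #4 (side-effect rate 25≤35, duration 3≤4, efficacy 94≥40).
#8: dominated by #2 (side-effect rate 8≤16, duration 23≤23, efficacy 84≥60).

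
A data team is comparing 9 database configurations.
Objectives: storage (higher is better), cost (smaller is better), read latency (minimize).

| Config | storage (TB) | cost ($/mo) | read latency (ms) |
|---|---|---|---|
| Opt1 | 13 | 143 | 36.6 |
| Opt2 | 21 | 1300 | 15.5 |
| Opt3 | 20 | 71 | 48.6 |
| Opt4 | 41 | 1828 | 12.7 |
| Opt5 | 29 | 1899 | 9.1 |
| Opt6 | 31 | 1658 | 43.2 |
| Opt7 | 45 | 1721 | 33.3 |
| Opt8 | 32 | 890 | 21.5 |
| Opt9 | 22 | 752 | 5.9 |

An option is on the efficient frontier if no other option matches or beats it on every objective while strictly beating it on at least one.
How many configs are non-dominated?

7

Opt1: not dominated.
Opt2: dominated by Opt9 (storage 22≥21, cost 752≤1300, read latency 5.9≤15.5).
Opt3: not dominated (best cost).
Opt4: not dominated.
Opt5: not dominated.
Opt6: dominated by Opt8 (storage 32≥31, cost 890≤1658, read latency 21.5≤43.2).
Opt7: not dominated (best storage).
Opt8: not dominated.
Opt9: not dominated (best read latency).
Pareto-optimal: Opt1, Opt3, Opt4, Opt5, Opt7, Opt8, Opt9 → 7.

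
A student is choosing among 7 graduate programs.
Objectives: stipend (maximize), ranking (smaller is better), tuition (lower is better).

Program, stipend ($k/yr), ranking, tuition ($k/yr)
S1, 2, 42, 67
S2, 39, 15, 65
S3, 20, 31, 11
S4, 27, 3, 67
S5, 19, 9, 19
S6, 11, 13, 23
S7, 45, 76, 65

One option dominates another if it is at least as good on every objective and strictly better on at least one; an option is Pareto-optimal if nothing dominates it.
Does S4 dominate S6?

S4 vs S6: S4 is worse on tuition (67 vs 23), so it does not dominate S6.

No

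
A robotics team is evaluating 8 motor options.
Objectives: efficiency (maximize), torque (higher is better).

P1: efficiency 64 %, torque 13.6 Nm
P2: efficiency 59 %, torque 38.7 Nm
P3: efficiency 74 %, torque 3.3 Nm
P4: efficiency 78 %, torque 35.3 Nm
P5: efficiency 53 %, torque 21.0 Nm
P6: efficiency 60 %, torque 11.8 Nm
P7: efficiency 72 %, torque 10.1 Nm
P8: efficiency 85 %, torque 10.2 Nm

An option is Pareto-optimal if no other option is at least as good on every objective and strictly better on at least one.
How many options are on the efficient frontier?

3

P1: dominated by P4 (efficiency 78≥64, torque 35.3≥13.6).
P2: not dominated (best torque).
P3: dominated by P4 (efficiency 78≥74, torque 35.3≥3.3).
P4: not dominated.
P5: dominated by P2 (efficiency 59≥53, torque 38.7≥21.0).
P6: dominated by P1 (efficiency 64≥60, torque 13.6≥11.8).
P7: dominated by P4 (efficiency 78≥72, torque 35.3≥10.1).
P8: not dominated (best efficiency).
Pareto-optimal: P2, P4, P8 → 3.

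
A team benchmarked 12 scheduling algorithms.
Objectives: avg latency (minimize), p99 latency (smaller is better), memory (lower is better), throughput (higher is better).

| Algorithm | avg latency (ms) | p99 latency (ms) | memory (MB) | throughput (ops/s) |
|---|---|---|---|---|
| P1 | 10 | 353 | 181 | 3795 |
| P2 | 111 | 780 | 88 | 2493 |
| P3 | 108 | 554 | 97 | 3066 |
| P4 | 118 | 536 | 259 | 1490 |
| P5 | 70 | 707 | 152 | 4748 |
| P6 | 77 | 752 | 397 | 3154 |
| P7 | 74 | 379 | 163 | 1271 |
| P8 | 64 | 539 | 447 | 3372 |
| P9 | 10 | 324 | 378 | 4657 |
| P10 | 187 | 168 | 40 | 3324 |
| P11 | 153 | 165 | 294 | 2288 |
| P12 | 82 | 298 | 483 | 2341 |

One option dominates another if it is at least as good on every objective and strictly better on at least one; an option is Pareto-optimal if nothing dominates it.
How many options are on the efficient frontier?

9

P1: not dominated.
P2: not dominated.
P3: not dominated.
P4: dominated by P1 (avg latency 10≤118, p99 latency 353≤536, memory 181≤259, throughput 3795≥1490).
P5: not dominated (best throughput).
P6: dominated by P1 (avg latency 10≤77, p99 latency 353≤752, memory 181≤397, throughput 3795≥3154).
P7: not dominated.
P8: dominated by P1 (avg latency 10≤64, p99 latency 353≤539, memory 181≤447, throughput 3795≥3372).
P9: not dominated.
P10: not dominated (best memory).
P11: not dominated (best p99 latency).
P12: not dominated.
Pareto-optimal: P1, P2, P3, P5, P7, P9, P10, P11, P12 → 9.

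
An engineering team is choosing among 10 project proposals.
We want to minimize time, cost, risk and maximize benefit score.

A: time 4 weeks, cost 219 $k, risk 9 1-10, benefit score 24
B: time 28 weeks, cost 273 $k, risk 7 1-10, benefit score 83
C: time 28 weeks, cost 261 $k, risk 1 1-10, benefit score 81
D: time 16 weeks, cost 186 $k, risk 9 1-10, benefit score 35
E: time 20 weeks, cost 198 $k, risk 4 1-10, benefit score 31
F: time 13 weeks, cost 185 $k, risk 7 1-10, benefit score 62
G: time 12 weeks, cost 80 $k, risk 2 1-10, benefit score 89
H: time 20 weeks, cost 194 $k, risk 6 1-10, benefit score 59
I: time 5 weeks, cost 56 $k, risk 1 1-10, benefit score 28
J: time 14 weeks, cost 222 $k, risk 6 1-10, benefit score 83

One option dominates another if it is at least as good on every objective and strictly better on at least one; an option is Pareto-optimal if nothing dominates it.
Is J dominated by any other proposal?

Yes

G vs J: time 12≤14, cost 80≤222, risk 2≤6, benefit score 89≥83 — G is at least as good on every objective and strictly better on at least one, so G dominates J.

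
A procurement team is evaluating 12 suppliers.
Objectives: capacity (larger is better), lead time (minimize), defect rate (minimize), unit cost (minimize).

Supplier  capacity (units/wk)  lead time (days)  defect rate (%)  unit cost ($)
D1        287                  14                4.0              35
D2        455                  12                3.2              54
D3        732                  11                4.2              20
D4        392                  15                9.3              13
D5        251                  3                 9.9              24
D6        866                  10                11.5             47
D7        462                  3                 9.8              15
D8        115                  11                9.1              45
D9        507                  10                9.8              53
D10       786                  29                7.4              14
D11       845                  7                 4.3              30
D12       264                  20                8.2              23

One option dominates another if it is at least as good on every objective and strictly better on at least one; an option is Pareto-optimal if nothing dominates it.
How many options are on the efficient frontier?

D1: not dominated.
D2: not dominated (best defect rate).
D3: not dominated.
D4: not dominated (best unit cost).
D5: dominated by D7 (capacity 462≥251, lead time 3≤3, defect rate 9.8≤9.9, unit cost 15≤24).
D6: not dominated (best capacity).
D7: not dominated.
D8: dominated by D3 (capacity 732≥115, lead time 11≤11, defect rate 4.2≤9.1, unit cost 20≤45).
D9: dominated by D11 (capacity 845≥507, lead time 7≤10, defect rate 4.3≤9.8, unit cost 30≤53).
D10: not dominated.
D11: not dominated.
D12: dominated by D3 (capacity 732≥264, lead time 11≤20, defect rate 4.2≤8.2, unit cost 20≤23).
Pareto-optimal: D1, D2, D3, D4, D6, D7, D10, D11 → 8.

8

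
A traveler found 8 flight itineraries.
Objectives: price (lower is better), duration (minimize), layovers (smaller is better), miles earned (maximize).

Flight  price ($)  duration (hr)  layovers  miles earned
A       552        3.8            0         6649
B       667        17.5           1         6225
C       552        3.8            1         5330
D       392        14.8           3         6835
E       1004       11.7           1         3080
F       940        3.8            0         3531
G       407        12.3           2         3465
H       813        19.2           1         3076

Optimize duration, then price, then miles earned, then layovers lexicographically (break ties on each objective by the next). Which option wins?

First minimize duration: best is 3.8, kept {A, C, F}.
Then minimize price: best is 552, kept {A, C}.
Then maximize miles earned: best is 6649, kept {A}.

A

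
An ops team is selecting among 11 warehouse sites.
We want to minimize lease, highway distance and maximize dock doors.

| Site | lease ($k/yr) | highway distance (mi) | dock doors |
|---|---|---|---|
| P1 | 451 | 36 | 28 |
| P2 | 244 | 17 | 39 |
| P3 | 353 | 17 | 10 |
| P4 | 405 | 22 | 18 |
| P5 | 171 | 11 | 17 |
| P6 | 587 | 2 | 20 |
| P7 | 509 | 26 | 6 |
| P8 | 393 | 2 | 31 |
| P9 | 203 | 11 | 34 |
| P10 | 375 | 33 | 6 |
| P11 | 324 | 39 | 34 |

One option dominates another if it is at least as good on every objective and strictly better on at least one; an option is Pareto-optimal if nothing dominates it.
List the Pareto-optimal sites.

P2, P5, P8, P9

P1: dominated by P2 (lease 244≤451, highway distance 17≤36, dock doors 39≥28).
P2: not dominated (best dock doors).
P3: dominated by P2 (lease 244≤353, highway distance 17≤17, dock doors 39≥10).
P4: dominated by P2 (lease 244≤405, highway distance 17≤22, dock doors 39≥18).
P5: not dominated (best lease).
P6: dominated by P8 (lease 393≤587, highway distance 2≤2, dock doors 31≥20).
P7: dominated by P2 (lease 244≤509, highway distance 17≤26, dock doors 39≥6).
P8: not dominated.
P9: not dominated.
P10: dominated by P2 (lease 244≤375, highway distance 17≤33, dock doors 39≥6).
P11: dominated by P2 (lease 244≤324, highway distance 17≤39, dock doors 39≥34).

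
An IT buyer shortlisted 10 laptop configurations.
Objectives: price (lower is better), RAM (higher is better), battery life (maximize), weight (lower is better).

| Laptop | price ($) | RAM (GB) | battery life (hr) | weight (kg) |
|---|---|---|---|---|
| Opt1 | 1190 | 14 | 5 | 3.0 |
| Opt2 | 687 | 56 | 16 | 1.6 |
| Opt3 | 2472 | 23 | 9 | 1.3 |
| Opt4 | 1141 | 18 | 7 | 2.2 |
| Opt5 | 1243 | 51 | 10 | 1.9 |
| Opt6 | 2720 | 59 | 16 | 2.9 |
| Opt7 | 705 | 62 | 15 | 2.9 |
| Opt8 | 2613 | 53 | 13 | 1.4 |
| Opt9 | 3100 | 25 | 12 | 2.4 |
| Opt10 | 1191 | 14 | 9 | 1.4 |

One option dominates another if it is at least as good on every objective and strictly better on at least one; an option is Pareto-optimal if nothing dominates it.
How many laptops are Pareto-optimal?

6

Opt1: dominated by Opt2 (price 687≤1190, RAM 56≥14, battery life 16≥5, weight 1.6≤3.0).
Opt2: not dominated (best price).
Opt3: not dominated (best weight).
Opt4: dominated by Opt2 (price 687≤1141, RAM 56≥18, battery life 16≥7, weight 1.6≤2.2).
Opt5: dominated by Opt2 (price 687≤1243, RAM 56≥51, battery life 16≥10, weight 1.6≤1.9).
Opt6: not dominated.
Opt7: not dominated (best RAM).
Opt8: not dominated.
Opt9: dominated by Opt2 (price 687≤3100, RAM 56≥25, battery life 16≥12, weight 1.6≤2.4).
Opt10: not dominated.
Pareto-optimal: Opt2, Opt3, Opt6, Opt7, Opt8, Opt10 → 6.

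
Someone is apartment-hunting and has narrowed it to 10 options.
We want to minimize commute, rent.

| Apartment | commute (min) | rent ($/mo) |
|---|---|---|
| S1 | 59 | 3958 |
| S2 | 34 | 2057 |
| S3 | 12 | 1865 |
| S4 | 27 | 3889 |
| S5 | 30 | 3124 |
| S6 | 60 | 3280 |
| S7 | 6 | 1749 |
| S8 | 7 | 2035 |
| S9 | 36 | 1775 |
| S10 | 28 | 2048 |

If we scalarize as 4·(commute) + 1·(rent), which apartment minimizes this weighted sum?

S1: 4·59 + 1·3958 = 4194
S2: 4·34 + 1·2057 = 2193
S3: 4·12 + 1·1865 = 1913
S4: 4·27 + 1·3889 = 3997
S5: 4·30 + 1·3124 = 3244
S6: 4·60 + 1·3280 = 3520
S7: 4·6 + 1·1749 = 1773
S8: 4·7 + 1·2035 = 2063
S9: 4·36 + 1·1775 = 1919
S10: 4·28 + 1·2048 = 2160
Lowest: S7 at 1773.

S7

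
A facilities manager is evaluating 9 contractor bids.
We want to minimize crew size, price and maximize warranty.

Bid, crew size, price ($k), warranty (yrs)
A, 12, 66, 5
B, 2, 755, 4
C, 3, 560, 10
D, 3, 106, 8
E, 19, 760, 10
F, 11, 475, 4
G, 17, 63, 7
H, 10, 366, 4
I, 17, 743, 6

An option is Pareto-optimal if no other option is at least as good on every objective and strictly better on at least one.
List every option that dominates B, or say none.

A: worse on crew size (12 vs 2).
C: worse on crew size (3 vs 2).
D: worse on crew size (3 vs 2).
E: worse on crew size (19 vs 2).
F: worse on crew size (11 vs 2).
G: worse on crew size (17 vs 2).
H: worse on crew size (10 vs 2).
I: worse on crew size (17 vs 2).
No option dominates B.

none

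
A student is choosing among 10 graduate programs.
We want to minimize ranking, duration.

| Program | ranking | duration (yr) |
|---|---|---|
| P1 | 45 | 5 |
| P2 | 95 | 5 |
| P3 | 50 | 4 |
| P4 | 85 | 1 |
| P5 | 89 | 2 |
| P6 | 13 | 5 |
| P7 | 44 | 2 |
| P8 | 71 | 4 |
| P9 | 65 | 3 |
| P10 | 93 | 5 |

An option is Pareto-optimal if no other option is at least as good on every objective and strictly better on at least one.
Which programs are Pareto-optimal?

P1: dominated by P6 (ranking 13≤45, duration 5≤5).
P2: dominated by P1 (ranking 45≤95, duration 5≤5).
P3: dominated by P7 (ranking 44≤50, duration 2≤4).
P4: not dominated (best duration).
P5: dominated by P4 (ranking 85≤89, duration 1≤2).
P6: not dominated (best ranking).
P7: not dominated.
P8: dominated by P3 (ranking 50≤71, duration 4≤4).
P9: dominated by P7 (ranking 44≤65, duration 2≤3).
P10: dominated by P1 (ranking 45≤93, duration 5≤5).

P4, P6, P7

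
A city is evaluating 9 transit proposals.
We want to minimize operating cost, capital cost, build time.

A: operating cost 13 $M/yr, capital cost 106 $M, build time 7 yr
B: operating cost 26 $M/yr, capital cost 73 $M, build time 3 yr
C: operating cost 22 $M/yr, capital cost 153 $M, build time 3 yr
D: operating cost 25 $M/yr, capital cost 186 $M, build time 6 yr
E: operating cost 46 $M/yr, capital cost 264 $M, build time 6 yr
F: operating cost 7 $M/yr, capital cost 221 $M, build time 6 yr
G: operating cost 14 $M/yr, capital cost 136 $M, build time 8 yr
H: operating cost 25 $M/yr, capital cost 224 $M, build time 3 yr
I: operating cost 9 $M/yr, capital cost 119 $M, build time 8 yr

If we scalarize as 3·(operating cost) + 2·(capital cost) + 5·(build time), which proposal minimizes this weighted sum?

A: 3·13 + 2·106 + 5·7 = 286
B: 3·26 + 2·73 + 5·3 = 239
C: 3·22 + 2·153 + 5·3 = 387
D: 3·25 + 2·186 + 5·6 = 477
E: 3·46 + 2·264 + 5·6 = 696
F: 3·7 + 2·221 + 5·6 = 493
G: 3·14 + 2·136 + 5·8 = 354
H: 3·25 + 2·224 + 5·3 = 538
I: 3·9 + 2·119 + 5·8 = 305
Lowest: B at 239.

B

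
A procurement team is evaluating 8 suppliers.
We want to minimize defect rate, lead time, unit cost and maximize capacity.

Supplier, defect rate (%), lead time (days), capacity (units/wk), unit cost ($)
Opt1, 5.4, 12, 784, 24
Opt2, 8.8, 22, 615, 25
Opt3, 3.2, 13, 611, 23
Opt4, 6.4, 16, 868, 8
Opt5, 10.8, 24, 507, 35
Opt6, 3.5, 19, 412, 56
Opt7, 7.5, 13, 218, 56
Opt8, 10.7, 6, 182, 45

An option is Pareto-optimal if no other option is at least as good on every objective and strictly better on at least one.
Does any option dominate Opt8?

No

Opt1: worse on lead time (12 vs 6).
Opt2: worse on lead time (22 vs 6).
Opt3: worse on lead time (13 vs 6).
Opt4: worse on lead time (16 vs 6).
Opt5: worse on defect rate (10.8 vs 10.7).
Opt6: worse on lead time (19 vs 6).
Opt7: worse on lead time (13 vs 6).
No option is at least as good as Opt8 on every objective and strictly better on one.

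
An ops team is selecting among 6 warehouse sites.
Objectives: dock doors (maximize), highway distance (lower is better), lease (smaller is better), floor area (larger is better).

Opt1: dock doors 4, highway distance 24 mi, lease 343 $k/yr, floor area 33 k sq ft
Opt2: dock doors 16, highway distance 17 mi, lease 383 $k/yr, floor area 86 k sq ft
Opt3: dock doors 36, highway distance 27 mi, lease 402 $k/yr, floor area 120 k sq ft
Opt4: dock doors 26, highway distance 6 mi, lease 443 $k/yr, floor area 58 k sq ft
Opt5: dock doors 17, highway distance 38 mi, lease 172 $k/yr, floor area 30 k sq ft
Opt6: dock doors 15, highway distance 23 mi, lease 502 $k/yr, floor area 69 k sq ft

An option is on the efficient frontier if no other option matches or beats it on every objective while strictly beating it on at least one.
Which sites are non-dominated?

Opt1, Opt2, Opt3, Opt4, Opt5

Opt1: not dominated.
Opt2: not dominated.
Opt3: not dominated (best dock doors).
Opt4: not dominated (best highway distance).
Opt5: not dominated (best lease).
Opt6: dominated by Opt2 (dock doors 16≥15, highway distance 17≤23, lease 383≤502, floor area 86≥69).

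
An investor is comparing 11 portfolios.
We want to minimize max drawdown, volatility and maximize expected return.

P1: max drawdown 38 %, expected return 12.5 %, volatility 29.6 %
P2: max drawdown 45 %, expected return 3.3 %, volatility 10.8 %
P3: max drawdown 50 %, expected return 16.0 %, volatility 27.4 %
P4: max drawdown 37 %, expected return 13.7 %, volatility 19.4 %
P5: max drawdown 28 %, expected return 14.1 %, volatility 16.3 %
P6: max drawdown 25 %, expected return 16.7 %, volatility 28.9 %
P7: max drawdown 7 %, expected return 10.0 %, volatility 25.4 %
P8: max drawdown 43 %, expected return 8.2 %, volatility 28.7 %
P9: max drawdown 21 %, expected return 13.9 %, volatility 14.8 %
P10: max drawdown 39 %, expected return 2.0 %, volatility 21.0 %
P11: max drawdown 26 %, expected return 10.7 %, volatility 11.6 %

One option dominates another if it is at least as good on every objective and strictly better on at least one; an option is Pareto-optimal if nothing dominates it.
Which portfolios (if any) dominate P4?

P5, P9

P5: max drawdown 28≤37, expected return 14.1≥13.7, volatility 16.3≤19.4 — dominates P4.
P9: max drawdown 21≤37, expected return 13.9≥13.7, volatility 14.8≤19.4 — dominates P4.
Others (P1, P2, P3, P6, P7, P8, P10, P11) are each worse than P4 on at least one objective.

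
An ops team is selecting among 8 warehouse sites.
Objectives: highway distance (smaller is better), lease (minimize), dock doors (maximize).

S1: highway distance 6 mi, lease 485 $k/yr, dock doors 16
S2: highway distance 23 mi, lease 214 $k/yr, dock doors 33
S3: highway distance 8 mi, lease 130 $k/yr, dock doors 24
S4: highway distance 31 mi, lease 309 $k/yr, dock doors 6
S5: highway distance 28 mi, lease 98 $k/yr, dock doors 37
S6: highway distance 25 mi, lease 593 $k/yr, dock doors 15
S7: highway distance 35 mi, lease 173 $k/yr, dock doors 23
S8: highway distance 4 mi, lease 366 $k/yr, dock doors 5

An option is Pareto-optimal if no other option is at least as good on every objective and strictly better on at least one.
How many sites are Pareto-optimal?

S1: not dominated.
S2: not dominated.
S3: not dominated.
S4: dominated by S2 (highway distance 23≤31, lease 214≤309, dock doors 33≥6).
S5: not dominated (best lease).
S6: dominated by S1 (highway distance 6≤25, lease 485≤593, dock doors 16≥15).
S7: dominated by S3 (highway distance 8≤35, lease 130≤173, dock doors 24≥23).
S8: not dominated (best highway distance).
Pareto-optimal: S1, S2, S3, S5, S8 → 5.

5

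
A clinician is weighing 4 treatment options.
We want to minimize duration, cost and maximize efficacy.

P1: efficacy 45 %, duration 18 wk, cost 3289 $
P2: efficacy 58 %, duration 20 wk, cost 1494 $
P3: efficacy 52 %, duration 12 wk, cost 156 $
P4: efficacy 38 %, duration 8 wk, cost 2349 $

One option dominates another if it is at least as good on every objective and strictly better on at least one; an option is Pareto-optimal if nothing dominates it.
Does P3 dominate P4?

P3 vs P4: P3 is worse on duration (12 vs 8), so it does not dominate P4.

No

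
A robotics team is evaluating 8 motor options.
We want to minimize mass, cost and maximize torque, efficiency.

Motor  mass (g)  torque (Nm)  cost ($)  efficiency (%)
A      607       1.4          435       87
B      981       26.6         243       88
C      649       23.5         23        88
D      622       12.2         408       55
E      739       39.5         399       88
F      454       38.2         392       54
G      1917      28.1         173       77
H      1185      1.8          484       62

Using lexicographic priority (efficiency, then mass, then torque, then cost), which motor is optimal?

C

First maximize efficiency: best is 88, kept {B, C, E}.
Then minimize mass: best is 649, kept {C}.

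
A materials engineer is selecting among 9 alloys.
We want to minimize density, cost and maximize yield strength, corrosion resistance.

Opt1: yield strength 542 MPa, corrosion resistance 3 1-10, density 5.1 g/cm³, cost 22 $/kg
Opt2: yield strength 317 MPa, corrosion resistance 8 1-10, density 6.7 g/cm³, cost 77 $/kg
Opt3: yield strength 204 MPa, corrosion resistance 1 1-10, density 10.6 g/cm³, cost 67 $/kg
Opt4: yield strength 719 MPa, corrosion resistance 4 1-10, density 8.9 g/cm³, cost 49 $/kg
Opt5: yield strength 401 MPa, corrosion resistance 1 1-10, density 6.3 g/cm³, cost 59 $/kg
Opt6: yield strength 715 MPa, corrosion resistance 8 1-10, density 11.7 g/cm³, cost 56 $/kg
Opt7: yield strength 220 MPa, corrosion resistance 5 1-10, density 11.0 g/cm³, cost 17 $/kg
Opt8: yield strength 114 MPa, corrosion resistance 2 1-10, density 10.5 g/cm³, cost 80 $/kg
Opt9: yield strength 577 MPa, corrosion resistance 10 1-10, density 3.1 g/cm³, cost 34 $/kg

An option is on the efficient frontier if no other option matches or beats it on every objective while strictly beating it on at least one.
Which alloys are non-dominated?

Opt1: not dominated.
Opt2: dominated by Opt9 (yield strength 577≥317, corrosion resistance 10≥8, density 3.1≤6.7, cost 34≤77).
Opt3: dominated by Opt1 (yield strength 542≥204, corrosion resistance 3≥1, density 5.1≤10.6, cost 22≤67).
Opt4: not dominated (best yield strength).
Opt5: dominated by Opt1 (yield strength 542≥401, corrosion resistance 3≥1, density 5.1≤6.3, cost 22≤59).
Opt6: not dominated.
Opt7: not dominated (best cost).
Opt8: dominated by Opt1 (yield strength 542≥114, corrosion resistance 3≥2, density 5.1≤10.5, cost 22≤80).
Opt9: not dominated (best corrosion resistance).

Opt1, Opt4, Opt6, Opt7, Opt9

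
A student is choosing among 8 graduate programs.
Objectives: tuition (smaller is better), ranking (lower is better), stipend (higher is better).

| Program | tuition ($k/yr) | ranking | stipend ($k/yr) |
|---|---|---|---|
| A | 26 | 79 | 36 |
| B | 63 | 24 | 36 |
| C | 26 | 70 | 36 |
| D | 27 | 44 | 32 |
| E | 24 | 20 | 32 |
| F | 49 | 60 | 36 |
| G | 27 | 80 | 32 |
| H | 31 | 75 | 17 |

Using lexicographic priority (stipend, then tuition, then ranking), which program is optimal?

C

First maximize stipend: best is 36, kept {A, B, C, F}.
Then minimize tuition: best is 26, kept {A, C}.
Then minimize ranking: best is 70, kept {C}.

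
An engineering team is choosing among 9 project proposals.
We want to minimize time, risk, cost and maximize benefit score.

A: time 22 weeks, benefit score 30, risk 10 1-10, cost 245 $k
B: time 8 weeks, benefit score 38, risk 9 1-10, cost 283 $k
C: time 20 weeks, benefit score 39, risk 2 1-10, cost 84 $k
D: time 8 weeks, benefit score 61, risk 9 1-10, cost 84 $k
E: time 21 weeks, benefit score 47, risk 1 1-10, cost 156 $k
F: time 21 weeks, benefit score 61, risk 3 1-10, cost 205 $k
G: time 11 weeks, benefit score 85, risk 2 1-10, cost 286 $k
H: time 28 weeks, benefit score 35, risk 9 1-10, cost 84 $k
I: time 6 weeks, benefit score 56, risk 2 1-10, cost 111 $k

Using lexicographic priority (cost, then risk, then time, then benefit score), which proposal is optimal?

First minimize cost: best is 84, kept {C, D, H}.
Then minimize risk: best is 2, kept {C}.

C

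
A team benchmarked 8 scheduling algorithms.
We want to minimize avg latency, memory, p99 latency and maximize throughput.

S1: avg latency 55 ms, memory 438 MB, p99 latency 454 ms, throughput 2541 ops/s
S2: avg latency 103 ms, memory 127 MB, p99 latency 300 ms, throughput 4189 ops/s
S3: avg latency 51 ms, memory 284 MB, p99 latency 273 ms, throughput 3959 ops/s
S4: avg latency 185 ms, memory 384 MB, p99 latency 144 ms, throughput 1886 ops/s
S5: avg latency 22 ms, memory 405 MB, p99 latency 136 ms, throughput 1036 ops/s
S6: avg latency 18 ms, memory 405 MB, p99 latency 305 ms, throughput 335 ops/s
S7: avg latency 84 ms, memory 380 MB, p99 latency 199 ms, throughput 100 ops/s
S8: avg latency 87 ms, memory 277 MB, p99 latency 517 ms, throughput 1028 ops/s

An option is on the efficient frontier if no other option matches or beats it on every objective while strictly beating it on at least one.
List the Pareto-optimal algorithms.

S1: dominated by S3 (avg latency 51≤55, memory 284≤438, p99 latency 273≤454, throughput 3959≥2541).
S2: not dominated (best memory).
S3: not dominated.
S4: not dominated.
S5: not dominated (best p99 latency).
S6: not dominated (best avg latency).
S7: not dominated.
S8: not dominated.

S2, S3, S4, S5, S6, S7, S8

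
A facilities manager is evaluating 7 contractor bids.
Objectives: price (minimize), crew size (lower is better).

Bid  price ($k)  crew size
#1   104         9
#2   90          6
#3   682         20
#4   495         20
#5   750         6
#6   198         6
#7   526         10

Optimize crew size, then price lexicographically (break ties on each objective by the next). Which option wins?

First minimize crew size: best is 6, kept {#2, #5, #6}.
Then minimize price: best is 90, kept {#2}.

#2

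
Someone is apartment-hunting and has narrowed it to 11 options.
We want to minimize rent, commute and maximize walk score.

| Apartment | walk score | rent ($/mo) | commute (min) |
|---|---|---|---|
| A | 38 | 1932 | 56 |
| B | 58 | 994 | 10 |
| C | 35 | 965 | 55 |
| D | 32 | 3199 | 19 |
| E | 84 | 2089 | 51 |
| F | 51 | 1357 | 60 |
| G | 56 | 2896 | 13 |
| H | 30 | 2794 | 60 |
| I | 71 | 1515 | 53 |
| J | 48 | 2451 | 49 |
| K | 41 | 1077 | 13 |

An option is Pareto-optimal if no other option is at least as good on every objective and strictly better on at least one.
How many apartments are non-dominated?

4

A: dominated by B (walk score 58≥38, rent 994≤1932, commute 10≤56).
B: not dominated (best commute).
C: not dominated (best rent).
D: dominated by B (walk score 58≥32, rent 994≤3199, commute 10≤19).
E: not dominated (best walk score).
F: dominated by B (walk score 58≥51, rent 994≤1357, commute 10≤60).
G: dominated by B (walk score 58≥56, rent 994≤2896, commute 10≤13).
H: dominated by A (walk score 38≥30, rent 1932≤2794, commute 56≤60).
I: not dominated.
J: dominated by B (walk score 58≥48, rent 994≤2451, commute 10≤49).
K: dominated by B (walk score 58≥41, rent 994≤1077, commute 10≤13).
Pareto-optimal: B, C, E, I → 4.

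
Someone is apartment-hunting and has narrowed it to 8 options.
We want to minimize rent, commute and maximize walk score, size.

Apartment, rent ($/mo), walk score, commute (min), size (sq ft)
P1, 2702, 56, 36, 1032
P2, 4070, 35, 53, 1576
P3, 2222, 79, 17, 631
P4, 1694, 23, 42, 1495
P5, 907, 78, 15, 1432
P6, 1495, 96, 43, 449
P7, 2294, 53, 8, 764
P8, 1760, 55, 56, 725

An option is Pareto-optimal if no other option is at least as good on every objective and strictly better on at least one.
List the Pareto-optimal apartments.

P2, P3, P4, P5, P6, P7

P1: dominated by P5 (rent 907≤2702, walk score 78≥56, commute 15≤36, size 1432≥1032).
P2: not dominated (best size).
P3: not dominated.
P4: not dominated.
P5: not dominated (best rent).
P6: not dominated (best walk score).
P7: not dominated (best commute).
P8: dominated by P5 (rent 907≤1760, walk score 78≥55, commute 15≤56, size 1432≥725).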